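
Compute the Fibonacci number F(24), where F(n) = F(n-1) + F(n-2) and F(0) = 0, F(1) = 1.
Computing the sequence terms:
0, 1, 1, 2, 3, 5, 8, 13, 21, 34, 55, 89, 144, 233, 377, 610, 987, 1597, 2584, 4181, 6765, 10946, 17711, 28657, 46368

46368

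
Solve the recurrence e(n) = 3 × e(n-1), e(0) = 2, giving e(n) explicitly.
Recurrence: e(n) = 3 × e(n-1), initial: e(0) = 2.
Each term is 3 times the previous, so this is geometric with ratio 3. After n steps: e(n) = e(0)·3ⁿ = 2·3ⁿ.

e(n) = 2·3ⁿ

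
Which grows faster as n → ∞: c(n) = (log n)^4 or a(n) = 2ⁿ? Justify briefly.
Comparing growth rates:
Growth-rate hierarchy: log n ≺ any polynomial ≺ any exponential cⁿ (c>1) ≺ n! ≺ nⁿ.
exponential base 2 dominates polylogarithmic (log n)^4 asymptotically.

a(n) grows faster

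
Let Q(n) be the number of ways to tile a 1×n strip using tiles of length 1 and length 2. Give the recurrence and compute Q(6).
Condition on the last tile: it has length 1 (leaving a 1×(n-1) strip) or length 2 (leaving a 1×(n-2) strip), so Q(n) = Q(n-1) + Q(n-2) (order-2 linear recurrence).
For 0 ≤ i < 2 only unit tiles fit, so Q(i) = 1.
Iterating the recurrence: Q(2) = 2, Q(3) = 3, Q(4) = 5, Q(5) = 8, Q(6) = 13.

Q(n) = Q(n-1) + Q(n-2), with Q(i) = 1 for 0 ≤ i < 2; Q(6) = 13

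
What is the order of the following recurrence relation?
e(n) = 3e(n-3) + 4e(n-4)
The order is the largest lag k for which e(n-k) appears. Here the deepest term is e(n-4), so the order is 4.

Order 4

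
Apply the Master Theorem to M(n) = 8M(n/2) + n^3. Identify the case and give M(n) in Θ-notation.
Master Theorem template: M(n) = a·M(n/b) + f(n).
Here: a=8, b=2, f(n)=n^3
Compute log_b(a) = log_2(8) = 3.
f(n) = n^3 = Θ(n^3). Case 2: M(n) = Θ(n^3 log n).

Case 2: M(n) = Θ(n^3 log n)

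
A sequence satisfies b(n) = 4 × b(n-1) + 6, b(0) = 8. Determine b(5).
Computing step by step:
b(0) = 8
b(1) = 4 × 8 + 6 = 38
b(2) = 4 × 38 + 6 = 158
b(3) = 4 × 158 + 6 = 638
b(4) = 4 × 638 + 6 = 2558
b(5) = 4 × 2558 + 6 = 10238

10238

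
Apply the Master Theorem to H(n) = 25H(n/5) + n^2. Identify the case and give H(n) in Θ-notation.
Master Theorem template: H(n) = a·H(n/b) + f(n).
Here: a=25, b=5, f(n)=n^2
Compute log_b(a) = log_5(25) = 2.
f(n) = n^2 = Θ(n^2). Case 2: H(n) = Θ(n^2 log n).

Case 2: H(n) = Θ(n^2 log n)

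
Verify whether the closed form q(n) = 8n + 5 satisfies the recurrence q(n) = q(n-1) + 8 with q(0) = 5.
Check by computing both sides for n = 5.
From the recurrence with q(0) = 5:
  q(0) = 5, q(1) = 13, q(2) = 21, q(3) = 29, q(4) = 37, q(5) = 45
  so the recurrence gives q(5) = 45.
From the proposed closed form q(n) = 8n + 5:
  q(5) = 45.
Both sides give 45 at n = 5, and the initial condition(s) match, so the closed form is consistent.

Yes, the closed form is correct.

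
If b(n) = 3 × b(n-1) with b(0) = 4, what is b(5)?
Computing step by step:
b(0) = 4
b(1) = 3 × 4 = 12
b(2) = 3 × 12 = 36
b(3) = 3 × 36 = 108
b(4) = 3 × 108 = 324
b(5) = 3 × 324 = 972

972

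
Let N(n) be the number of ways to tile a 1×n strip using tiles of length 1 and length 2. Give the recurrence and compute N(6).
Condition on the last tile: it has length 1 (leaving a 1×(n-1) strip) or length 2 (leaving a 1×(n-2) strip), so N(n) = N(n-1) + N(n-2) (order-2 linear recurrence).
For 0 ≤ i < 2 only unit tiles fit, so N(i) = 1.
Iterating the recurrence: N(2) = 2, N(3) = 3, N(4) = 5, N(5) = 8, N(6) = 13.

N(n) = N(n-1) + N(n-2), with N(i) = 1 for 0 ≤ i < 2; N(6) = 13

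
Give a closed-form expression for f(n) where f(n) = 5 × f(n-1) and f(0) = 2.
Recurrence: f(n) = 5 × f(n-1), initial: f(0) = 2.
Each term is 5 times the previous, so this is geometric with ratio 5. After n steps: f(n) = f(0)·5ⁿ = 2·5ⁿ.

f(n) = 2·5ⁿ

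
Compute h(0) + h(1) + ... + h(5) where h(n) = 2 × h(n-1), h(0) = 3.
Computing the sequence terms: 3, 6, 12, 24, 48, 96
Adding these values together:

189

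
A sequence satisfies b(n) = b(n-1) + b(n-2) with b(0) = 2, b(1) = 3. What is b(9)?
Computing the sequence terms:
2, 3, 5, 8, 13, 21, 34, 55, 89, 144

144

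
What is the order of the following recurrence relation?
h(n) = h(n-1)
The order is the largest lag k for which h(n-k) appears. Here the deepest term is h(n-1), so the order is 1.

Order 1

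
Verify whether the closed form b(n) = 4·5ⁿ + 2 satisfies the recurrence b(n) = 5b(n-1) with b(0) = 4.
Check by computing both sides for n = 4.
From the recurrence with b(0) = 4:
  b(0) = 4, b(1) = 20, b(2) = 100, b(3) = 500, b(4) = 2500
  so the recurrence gives b(4) = 2500.
From the proposed closed form b(n) = 4·5ⁿ + 2:
  b(4) = 2502.
The recurrence gives 2500 but the closed form gives 2502, so the closed form does not satisfy the recurrence.

No, the closed form is incorrect.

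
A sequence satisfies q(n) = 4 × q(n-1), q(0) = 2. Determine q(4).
Computing step by step:
q(0) = 2
q(1) = 4 × 2 = 8
q(2) = 4 × 8 = 32
q(3) = 4 × 32 = 128
q(4) = 4 × 128 = 512

512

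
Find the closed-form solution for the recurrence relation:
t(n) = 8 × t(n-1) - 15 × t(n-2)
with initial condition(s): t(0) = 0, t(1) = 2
Recurrence: t(n) = 8 × t(n-1) - 15 × t(n-2), initial: t(0) = 0, t(1) = 2.
Characteristic equation: r² - 8r + 15 = 0, which factors as (r - 5)(r - 3) = 0, so r = 5, 3. General solution t(n) = A·5ⁿ + B·3ⁿ. From t(0) = 0: A + B = 0. From t(1) = 2: 5A + 3B = 2. Solving gives A = 1, B = -1.

t(n) = 5ⁿ - 3ⁿ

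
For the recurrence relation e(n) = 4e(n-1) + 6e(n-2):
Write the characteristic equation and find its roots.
Substitute e(n) = rⁿ and divide through by rⁿ⁻²: r² - 4r - 6 = 0
Discriminant: 4² + 4·6 = 40, not a perfect square, so by the quadratic formula r = (4 ± √40)/2.
General solution: e(n) = A·r₁ⁿ + B·r₂ⁿ where r₁,r₂ = (4 ± √40)/2

Characteristic: r² - 4r - 6 = 0, Roots: r = (4 ± √40)/2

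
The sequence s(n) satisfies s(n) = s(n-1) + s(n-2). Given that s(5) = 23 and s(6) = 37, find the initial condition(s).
Work backwards using s(k) = s(k+2) - s(k+1):
s(4) = s(6) - s(5) = 37 - 23 = 14
s(3) = s(5) - s(4) = 23 - 14 = 9
s(2) = s(4) - s(3) = 14 - 9 = 5
s(1) = s(3) - s(2) = 9 - 5 = 4
s(0) = s(2) - s(1) = 5 - 4 = 1

s(0) = 1, s(1) = 4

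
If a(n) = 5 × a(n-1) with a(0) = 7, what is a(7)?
Computing step by step:
a(0) = 7
a(1) = 5 × 7 = 35
a(2) = 5 × 35 = 175
a(3) = 5 × 175 = 875
a(4) = 5 × 875 = 4375
a(5) = 5 × 4375 = 21875
a(6) = 5 × 21875 = 109375
a(7) = 5 × 109375 = 546875

546875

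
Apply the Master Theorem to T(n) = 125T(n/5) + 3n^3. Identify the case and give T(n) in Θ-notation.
Master Theorem template: T(n) = a·T(n/b) + f(n).
Here: a=125, b=5, f(n)=3n^3
Compute log_b(a) = log_5(125) = 3.
f(n) = 3n^3 = Θ(n^3). Case 2: T(n) = Θ(n^3 log n).

Case 2: T(n) = Θ(n^3 log n)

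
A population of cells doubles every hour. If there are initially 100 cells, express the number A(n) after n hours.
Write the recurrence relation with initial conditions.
Each hour multiplies the count by 2, so the count after n hours depends only on the count after n-1 hours: A(n) = 2 × A(n-1). The starting count gives A(0) = 100.
Unrolling n times gives the closed form A(n) = 100 × 2ⁿ.

A(n) = 2 × A(n-1), A(0) = 100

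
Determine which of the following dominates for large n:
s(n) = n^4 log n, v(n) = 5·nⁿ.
Comparing growth rates:
Growth-rate hierarchy: log n ≺ any polynomial ≺ any exponential cⁿ (c>1) ≺ n! ≺ nⁿ.
super-exponential nⁿ dominates polynomial degree 4 (with log factor) asymptotically.

v(n) grows faster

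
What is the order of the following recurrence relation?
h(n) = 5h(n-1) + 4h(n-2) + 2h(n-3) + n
The order is the largest lag k for which h(n-k) appears. Here the deepest term is h(n-3) (the n term is non-homogeneous and does not affect the order), so the order is 3.

Order 3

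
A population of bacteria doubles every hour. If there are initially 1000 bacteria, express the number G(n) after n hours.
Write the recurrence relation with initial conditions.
Each hour multiplies the count by 2, so the count after n hours depends only on the count after n-1 hours: G(n) = 2 × G(n-1). The starting count gives G(0) = 1000.
Unrolling n times gives the closed form G(n) = 1000 × 2ⁿ.

G(n) = 2 × G(n-1), G(0) = 1000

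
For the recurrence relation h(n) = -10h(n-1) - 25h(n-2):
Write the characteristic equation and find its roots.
Substitute h(n) = rⁿ and divide through by rⁿ⁻²: r² + 10r + 25 = 0
Factor: (r + 5)² = 0, so r = -5 (double root).
General solution: h(n) = (A + Bn)·(-5)ⁿ

Characteristic: r² + 10r + 25 = 0, Roots: r = -5 (double root)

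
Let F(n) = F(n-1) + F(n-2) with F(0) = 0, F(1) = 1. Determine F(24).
Computing the sequence terms:
0, 1, 1, 2, 3, 5, 8, 13, 21, 34, 55, 89, 144, 233, 377, 610, 987, 1597, 2584, 4181, 6765, 10946, 17711, 28657, 46368

46368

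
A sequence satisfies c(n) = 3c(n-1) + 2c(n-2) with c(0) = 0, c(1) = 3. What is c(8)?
Computing the sequence terms:
0, 3, 9, 33, 117, 417, 1485, 5289, 18837

18837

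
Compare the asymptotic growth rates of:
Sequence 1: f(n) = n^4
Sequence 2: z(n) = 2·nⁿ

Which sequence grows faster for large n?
Comparing growth rates:
Growth-rate hierarchy: log n ≺ any polynomial ≺ any exponential cⁿ (c>1) ≺ n! ≺ nⁿ.
super-exponential nⁿ dominates polynomial degree 4 asymptotically.

z(n) grows faster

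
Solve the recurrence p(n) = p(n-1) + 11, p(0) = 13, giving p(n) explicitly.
Recurrence: p(n) = p(n-1) + 11, initial: p(0) = 13.
Each step adds 11, so p(n) = p(0) + 11n = 11n + 13.

p(n) = 11n + 13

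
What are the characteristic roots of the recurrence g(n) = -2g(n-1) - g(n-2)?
Substitute g(n) = rⁿ and divide through by rⁿ⁻²: r² + 2r + 1 = 0
Factor: (r + 1)² = 0, so r = -1 (double root).
General solution: g(n) = (A + Bn)·(-1)ⁿ

Characteristic: r² + 2r + 1 = 0, Roots: r = -1 (double root)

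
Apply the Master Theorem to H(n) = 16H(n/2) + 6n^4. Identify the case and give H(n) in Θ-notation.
Master Theorem template: H(n) = a·H(n/b) + f(n).
Here: a=16, b=2, f(n)=6n^4
Compute log_b(a) = log_2(16) = 4.
f(n) = 6n^4 = Θ(n^4). Case 2: H(n) = Θ(n^4 log n).

Case 2: H(n) = Θ(n^4 log n)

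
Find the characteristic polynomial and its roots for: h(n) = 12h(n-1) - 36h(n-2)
Substitute h(n) = rⁿ and divide through by rⁿ⁻²: r² - 12r + 36 = 0
Factor: (r - 6)² = 0, so r = 6 (double root).
General solution: h(n) = (A + Bn)·6ⁿ

Characteristic: r² - 12r + 36 = 0, Roots: r = 6 (double root)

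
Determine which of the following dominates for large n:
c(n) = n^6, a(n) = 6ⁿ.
Comparing growth rates:
Growth-rate hierarchy: log n ≺ any polynomial ≺ any exponential cⁿ (c>1) ≺ n! ≺ nⁿ.
exponential base 6 dominates polynomial degree 6 asymptotically.

a(n) grows faster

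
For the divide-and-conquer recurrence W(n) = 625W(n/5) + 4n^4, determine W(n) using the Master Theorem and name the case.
Master Theorem template: W(n) = a·W(n/b) + f(n).
Here: a=625, b=5, f(n)=4n^4
Compute log_b(a) = log_5(625) = 4.
f(n) = 4n^4 = Θ(n^4). Case 2: W(n) = Θ(n^4 log n).

Case 2: W(n) = Θ(n^4 log n)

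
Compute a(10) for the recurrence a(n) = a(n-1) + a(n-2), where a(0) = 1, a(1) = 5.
Computing the sequence terms:
1, 5, 6, 11, 17, 28, 45, 73, 118, 191, 309

309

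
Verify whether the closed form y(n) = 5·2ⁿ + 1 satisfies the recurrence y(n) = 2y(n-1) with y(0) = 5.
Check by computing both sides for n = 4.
From the recurrence with y(0) = 5:
  y(0) = 5, y(1) = 10, y(2) = 20, y(3) = 40, y(4) = 80
  so the recurrence gives y(4) = 80.
From the proposed closed form y(n) = 5·2ⁿ + 1:
  y(4) = 81.
The recurrence gives 80 but the closed form gives 81, so the closed form does not satisfy the recurrence.

No, the closed form is incorrect.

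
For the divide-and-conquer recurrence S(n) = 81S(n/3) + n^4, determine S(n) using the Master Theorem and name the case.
Master Theorem template: S(n) = a·S(n/b) + f(n).
Here: a=81, b=3, f(n)=n^4
Compute log_b(a) = log_3(81) = 4.
f(n) = n^4 = Θ(n^4). Case 2: S(n) = Θ(n^4 log n).

Case 2: S(n) = Θ(n^4 log n)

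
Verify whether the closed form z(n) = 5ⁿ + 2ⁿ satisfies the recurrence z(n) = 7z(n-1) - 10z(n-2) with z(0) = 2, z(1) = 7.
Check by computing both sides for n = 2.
From the recurrence with z(0) = 2, z(1) = 7:
  z(0) = 2, z(1) = 7, z(2) = 29
  so the recurrence gives z(2) = 29.
From the proposed closed form z(n) = 5ⁿ + 2ⁿ:
  z(2) = 29.
Both sides give 29 at n = 2, and the initial condition(s) match, so the closed form is consistent.

Yes, the closed form is correct.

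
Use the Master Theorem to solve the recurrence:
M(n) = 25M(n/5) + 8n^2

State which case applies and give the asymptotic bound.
Master Theorem template: M(n) = a·M(n/b) + f(n).
Here: a=25, b=5, f(n)=8n^2
Compute log_b(a) = log_5(25) = 2.
f(n) = 8n^2 = Θ(n^2). Case 2: M(n) = Θ(n^2 log n).

Case 2: M(n) = Θ(n^2 log n)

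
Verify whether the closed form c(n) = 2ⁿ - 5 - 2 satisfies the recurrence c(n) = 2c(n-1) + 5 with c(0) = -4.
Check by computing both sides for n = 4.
From the recurrence with c(0) = -4:
  c(0) = -4, c(1) = -3, c(2) = -1, c(3) = 3, c(4) = 11
  so the recurrence gives c(4) = 11.
From the proposed closed form c(n) = 2ⁿ - 5 - 2:
  c(4) = 9.
The recurrence gives 11 but the closed form gives 9, so the closed form does not satisfy the recurrence.

No, the closed form is incorrect.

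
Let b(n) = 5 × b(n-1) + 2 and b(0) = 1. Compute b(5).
Computing step by step:
b(0) = 1
b(1) = 5 × 1 + 2 = 7
b(2) = 5 × 7 + 2 = 37
b(3) = 5 × 37 + 2 = 187
b(4) = 5 × 187 + 2 = 937
b(5) = 5 × 937 + 2 = 4687

4687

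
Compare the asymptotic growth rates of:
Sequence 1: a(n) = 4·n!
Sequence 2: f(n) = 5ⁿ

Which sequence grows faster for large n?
Comparing growth rates:
Growth-rate hierarchy: log n ≺ any polynomial ≺ any exponential cⁿ (c>1) ≺ n! ≺ nⁿ.
factorial dominates exponential base 5 asymptotically.

a(n) grows faster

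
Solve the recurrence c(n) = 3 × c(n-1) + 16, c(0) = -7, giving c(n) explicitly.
Recurrence: c(n) = 3 × c(n-1) + 16, initial: c(0) = -7.
Try c(n) = A·3ⁿ + C. Substituting: A·3ⁿ + C = 3(A·3ⁿ⁻¹ + C) + 16 = A·3ⁿ + 3C + 16, so C = 3C + 16, giving C = -8. Then c(0) = A - 8 = -7 gives A = 1.

c(n) = 3ⁿ - 8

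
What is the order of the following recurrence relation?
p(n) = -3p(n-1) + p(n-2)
The order is the largest lag k for which p(n-k) appears. Here the deepest term is p(n-2), so the order is 2.

Order 2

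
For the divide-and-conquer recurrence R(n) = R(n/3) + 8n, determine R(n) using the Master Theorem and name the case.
Master Theorem template: R(n) = a·R(n/b) + f(n).
Here: a=1, b=3, f(n)=8n
Compute log_b(a) = log_3(1) = 0.
f(n) = 8n = Ω(n^(0+ε)) with ε = 1, and the regularity condition holds (a·f(n/b) = (a/b^1)·f(n) with a/b^1 = 3^-1 < 1). Case 3: R(n) = Θ(f(n)) = Θ(n).

Case 3: R(n) = Θ(n)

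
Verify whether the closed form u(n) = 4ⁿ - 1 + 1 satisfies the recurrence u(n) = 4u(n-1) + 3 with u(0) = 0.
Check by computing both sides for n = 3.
From the recurrence with u(0) = 0:
  u(0) = 0, u(1) = 3, u(2) = 15, u(3) = 63
  so the recurrence gives u(3) = 63.
From the proposed closed form u(n) = 4ⁿ - 1 + 1:
  u(3) = 64.
The recurrence gives 63 but the closed form gives 64, so the closed form does not satisfy the recurrence.

No, the closed form is incorrect.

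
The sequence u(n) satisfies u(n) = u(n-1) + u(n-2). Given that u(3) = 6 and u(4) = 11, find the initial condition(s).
Work backwards using u(k) = u(k+2) - u(k+1):
u(2) = u(4) - u(3) = 11 - 6 = 5
u(1) = u(3) - u(2) = 6 - 5 = 1
u(0) = u(2) - u(1) = 5 - 1 = 4

u(0) = 4, u(1) = 1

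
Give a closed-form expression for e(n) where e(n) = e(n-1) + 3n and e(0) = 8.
Recurrence: e(n) = e(n-1) + 3n, initial: e(0) = 8.
Telescoping: e(n) = e(0) + 3·Σᵢ₌₁ⁿ i = 8 + 3·n(n+1)/2.

e(n) = 3·n(n+1)/2 + 8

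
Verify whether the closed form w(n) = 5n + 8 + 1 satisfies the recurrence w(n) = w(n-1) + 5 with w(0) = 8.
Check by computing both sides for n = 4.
From the recurrence with w(0) = 8:
  w(0) = 8, w(1) = 13, w(2) = 18, w(3) = 23, w(4) = 28
  so the recurrence gives w(4) = 28.
From the proposed closed form w(n) = 5n + 8 + 1:
  w(4) = 29.
The recurrence gives 28 but the closed form gives 29, so the closed form does not satisfy the recurrence.

No, the closed form is incorrect.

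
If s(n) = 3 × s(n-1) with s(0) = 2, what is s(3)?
Computing step by step:
s(0) = 2
s(1) = 3 × 2 = 6
s(2) = 3 × 6 = 18
s(3) = 3 × 18 = 54

54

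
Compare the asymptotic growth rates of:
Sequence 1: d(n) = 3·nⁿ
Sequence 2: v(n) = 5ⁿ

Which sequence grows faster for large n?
Comparing growth rates:
Growth-rate hierarchy: log n ≺ any polynomial ≺ any exponential cⁿ (c>1) ≺ n! ≺ nⁿ.
super-exponential nⁿ dominates exponential base 5 asymptotically.

d(n) grows faster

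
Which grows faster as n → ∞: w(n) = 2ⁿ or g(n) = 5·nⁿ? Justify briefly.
Comparing growth rates:
Growth-rate hierarchy: log n ≺ any polynomial ≺ any exponential cⁿ (c>1) ≺ n! ≺ nⁿ.
super-exponential nⁿ dominates exponential base 2 asymptotically.

g(n) grows faster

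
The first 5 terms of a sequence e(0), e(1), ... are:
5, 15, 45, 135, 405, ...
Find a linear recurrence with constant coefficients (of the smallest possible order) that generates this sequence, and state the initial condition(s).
Look for the lowest-order linear relation among consecutive terms.
Observation: each term is 3× the previous.
Check at n=2: 3·15 = 45. ✓

e(n) = 3 × e(n-1), e(0) = 5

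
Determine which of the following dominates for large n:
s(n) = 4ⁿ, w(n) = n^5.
Comparing growth rates:
Growth-rate hierarchy: log n ≺ any polynomial ≺ any exponential cⁿ (c>1) ≺ n! ≺ nⁿ.
exponential base 4 dominates polynomial degree 5 asymptotically.

s(n) grows faster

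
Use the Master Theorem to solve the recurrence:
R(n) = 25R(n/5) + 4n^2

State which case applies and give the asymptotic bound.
Master Theorem template: R(n) = a·R(n/b) + f(n).
Here: a=25, b=5, f(n)=4n^2
Compute log_b(a) = log_5(25) = 2.
f(n) = 4n^2 = Θ(n^2). Case 2: R(n) = Θ(n^2 log n).

Case 2: R(n) = Θ(n^2 log n)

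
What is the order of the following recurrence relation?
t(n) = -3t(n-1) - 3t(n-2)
The order is the largest lag k for which t(n-k) appears. Here the deepest term is t(n-2), so the order is 2.

Order 2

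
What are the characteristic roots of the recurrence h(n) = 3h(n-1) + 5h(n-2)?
Substitute h(n) = rⁿ and divide through by rⁿ⁻²: r² - 3r - 5 = 0
Discriminant: 3² + 4·5 = 29, not a perfect square, so by the quadratic formula r = (3 ± √29)/2.
General solution: h(n) = A·r₁ⁿ + B·r₂ⁿ where r₁,r₂ = (3 ± √29)/2

Characteristic: r² - 3r - 5 = 0, Roots: r = (3 ± √29)/2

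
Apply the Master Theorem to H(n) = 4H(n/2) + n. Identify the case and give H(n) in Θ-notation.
Master Theorem template: H(n) = a·H(n/b) + f(n).
Here: a=4, b=2, f(n)=n
Compute log_b(a) = log_2(4) = 2.
f(n) = n = O(n^(2-ε)) with ε = 1. Case 1: H(n) = Θ(n^log_b(a)) = Θ(n^2).

Case 1: H(n) = Θ(n^2)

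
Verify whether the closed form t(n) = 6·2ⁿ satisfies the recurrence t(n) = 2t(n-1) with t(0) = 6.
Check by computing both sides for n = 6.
From the recurrence with t(0) = 6:
  t(0) = 6, t(1) = 12, t(2) = 24, t(3) = 48, t(4) = 96, t(5) = 192, t(6) = 384
  so the recurrence gives t(6) = 384.
From the proposed closed form t(n) = 6·2ⁿ:
  t(6) = 384.
Both sides give 384 at n = 6, and the initial condition(s) match, so the closed form is consistent.

Yes, the closed form is correct.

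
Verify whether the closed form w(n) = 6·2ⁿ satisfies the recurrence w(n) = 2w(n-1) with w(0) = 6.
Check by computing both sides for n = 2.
From the recurrence with w(0) = 6:
  w(0) = 6, w(1) = 12, w(2) = 24
  so the recurrence gives w(2) = 24.
From the proposed closed form w(n) = 6·2ⁿ:
  w(2) = 24.
Both sides give 24 at n = 2, and the initial condition(s) match, so the closed form is consistent.

Yes, the closed form is correct.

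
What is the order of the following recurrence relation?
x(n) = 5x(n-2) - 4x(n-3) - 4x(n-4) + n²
The order is the largest lag k for which x(n-k) appears. Here the deepest term is x(n-4) (the n² term is non-homogeneous and does not affect the order), so the order is 4.

Order 4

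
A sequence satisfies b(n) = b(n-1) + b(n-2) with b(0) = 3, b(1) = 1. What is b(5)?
Computing the sequence terms:
3, 1, 4, 5, 9, 14

14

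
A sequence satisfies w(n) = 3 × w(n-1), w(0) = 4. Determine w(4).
Computing step by step:
w(0) = 4
w(1) = 3 × 4 = 12
w(2) = 3 × 12 = 36
w(3) = 3 × 36 = 108
w(4) = 3 × 108 = 324

324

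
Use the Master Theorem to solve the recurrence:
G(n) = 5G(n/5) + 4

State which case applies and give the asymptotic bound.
Master Theorem template: G(n) = a·G(n/b) + f(n).
Here: a=5, b=5, f(n)=4
Compute log_b(a) = log_5(5) = 1.
f(n) = 4 = O(n^(1-ε)) with ε = 1. Case 1: G(n) = Θ(n^log_b(a)) = Θ(n).

Case 1: G(n) = Θ(n)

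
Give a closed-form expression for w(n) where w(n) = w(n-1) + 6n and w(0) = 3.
Recurrence: w(n) = w(n-1) + 6n, initial: w(0) = 3.
Telescoping: w(n) = w(0) + 6·Σᵢ₌₁ⁿ i = 3 + 6·n(n+1)/2.

w(n) = 6·n(n+1)/2 + 3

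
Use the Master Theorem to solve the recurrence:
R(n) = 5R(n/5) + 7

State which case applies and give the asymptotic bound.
Master Theorem template: R(n) = a·R(n/b) + f(n).
Here: a=5, b=5, f(n)=7
Compute log_b(a) = log_5(5) = 1.
f(n) = 7 = O(n^(1-ε)) with ε = 1. Case 1: R(n) = Θ(n^log_b(a)) = Θ(n).

Case 1: R(n) = Θ(n)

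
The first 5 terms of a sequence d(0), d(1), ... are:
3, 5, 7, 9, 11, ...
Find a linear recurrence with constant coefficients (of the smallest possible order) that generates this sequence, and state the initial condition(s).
Look for the lowest-order linear relation among consecutive terms.
Observation: consecutive differences are constant (= 2).
Check at n=2: 1·5 + 2 = 7. ✓

d(n) = d(n-1) + 2, d(0) = 3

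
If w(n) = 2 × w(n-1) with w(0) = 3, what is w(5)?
Computing step by step:
w(0) = 3
w(1) = 2 × 3 = 6
w(2) = 2 × 6 = 12
w(3) = 2 × 12 = 24
w(4) = 2 × 24 = 48
w(5) = 2 × 48 = 96

96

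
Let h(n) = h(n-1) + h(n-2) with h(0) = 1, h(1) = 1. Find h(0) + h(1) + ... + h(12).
Computing the sequence terms: 1, 1, 2, 3, 5, 8, 13, 21, 34, 55, 89, 144, 233
Adding these values together:

609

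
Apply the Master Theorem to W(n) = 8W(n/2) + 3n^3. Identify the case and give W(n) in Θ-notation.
Master Theorem template: W(n) = a·W(n/b) + f(n).
Here: a=8, b=2, f(n)=3n^3
Compute log_b(a) = log_2(8) = 3.
f(n) = 3n^3 = Θ(n^3). Case 2: W(n) = Θ(n^3 log n).

Case 2: W(n) = Θ(n^3 log n)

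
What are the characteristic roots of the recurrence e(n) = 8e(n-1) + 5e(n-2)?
Substitute e(n) = rⁿ and divide through by rⁿ⁻²: r² - 8r - 5 = 0
Discriminant: 8² + 4·5 = 84, not a perfect square, so by the quadratic formula r = (8 ± √84)/2.
General solution: e(n) = A·r₁ⁿ + B·r₂ⁿ where r₁,r₂ = (8 ± √84)/2

Characteristic: r² - 8r - 5 = 0, Roots: r = (8 ± √84)/2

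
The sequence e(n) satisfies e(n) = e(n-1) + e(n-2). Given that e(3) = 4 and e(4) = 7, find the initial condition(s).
Work backwards using e(k) = e(k+2) - e(k+1):
e(2) = e(4) - e(3) = 7 - 4 = 3
e(1) = e(3) - e(2) = 4 - 3 = 1
e(0) = e(2) - e(1) = 3 - 1 = 2

e(0) = 2, e(1) = 1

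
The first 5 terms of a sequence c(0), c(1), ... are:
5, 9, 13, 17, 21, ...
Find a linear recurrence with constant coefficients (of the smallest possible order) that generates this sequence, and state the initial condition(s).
Look for the lowest-order linear relation among consecutive terms.
Observation: consecutive differences are constant (= 4).
Check at n=2: 1·9 + 4 = 13. ✓

c(n) = c(n-1) + 4, c(0) = 5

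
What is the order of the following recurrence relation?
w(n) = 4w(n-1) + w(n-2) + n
The order is the largest lag k for which w(n-k) appears. Here the deepest term is w(n-2) (the n term is non-homogeneous and does not affect the order), so the order is 2.

Order 2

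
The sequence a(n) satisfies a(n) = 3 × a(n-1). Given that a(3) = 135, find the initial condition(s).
In general a(n) = 3ⁿ · a(0). At n = 3: a(0) = a(3) / 3^3 = 135 / 27 = 5.

a(0) = 5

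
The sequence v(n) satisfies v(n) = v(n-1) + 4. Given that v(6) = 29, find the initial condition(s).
v(6) = v(0) + 6·4, so v(0) = 29 - 24 = 5.

v(0) = 5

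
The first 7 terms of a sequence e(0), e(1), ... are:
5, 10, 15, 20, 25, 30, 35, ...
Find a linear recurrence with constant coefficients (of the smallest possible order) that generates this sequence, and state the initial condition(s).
Look for the lowest-order linear relation among consecutive terms.
Observation: consecutive differences are constant (= 5).
Check at n=2: 1·10 + 5 = 15. ✓

e(n) = e(n-1) + 5, e(0) = 5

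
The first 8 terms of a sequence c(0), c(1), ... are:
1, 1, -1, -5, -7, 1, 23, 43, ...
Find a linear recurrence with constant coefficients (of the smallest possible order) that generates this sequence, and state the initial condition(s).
Look for the lowest-order linear relation among consecutive terms.
Observation: c(n) - 2·c(n-1) - (-3)·c(n-2) = 0 holds for the shown terms, and no order-1 relation c(n) = α·c(n-1) + β fits.
Check at n=3: 2·-1 + (-3)·1 = -5. ✓

c(n) = 2c(n-1) - 3c(n-2), c(0) = 1, c(1) = 1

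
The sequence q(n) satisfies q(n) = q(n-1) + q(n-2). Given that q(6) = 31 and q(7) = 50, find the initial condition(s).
Work backwards using q(k) = q(k+2) - q(k+1):
q(5) = q(7) - q(6) = 50 - 31 = 19
q(4) = q(6) - q(5) = 31 - 19 = 12
q(3) = q(5) - q(4) = 19 - 12 = 7
q(2) = q(4) - q(3) = 12 - 7 = 5
q(1) = q(3) - q(2) = 7 - 5 = 2
q(0) = q(2) - q(1) = 5 - 2 = 3

q(0) = 3, q(1) = 2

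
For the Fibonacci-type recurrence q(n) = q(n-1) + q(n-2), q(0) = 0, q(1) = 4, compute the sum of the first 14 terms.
Computing the sequence terms: 0, 4, 4, 8, 12, 20, 32, 52, 84, 136, 220, 356, 576, 932
Adding these values together:

2436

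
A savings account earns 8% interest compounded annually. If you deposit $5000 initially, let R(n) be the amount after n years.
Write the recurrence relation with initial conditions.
Each year the balance grows by 8%, i.e. is multiplied by 1 + 8/100 = 1.08, so R(n) = 1.08 × R(n-1). The initial deposit gives R(0) = 5000.
Unrolling gives the closed form R(n) = 5000 × (1.08)ⁿ.

R(n) = 1.08 × R(n-1), R(0) = 5000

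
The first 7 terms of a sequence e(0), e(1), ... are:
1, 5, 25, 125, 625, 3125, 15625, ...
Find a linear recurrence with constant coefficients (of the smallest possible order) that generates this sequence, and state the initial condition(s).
Look for the lowest-order linear relation among consecutive terms.
Observation: each term is 5× the previous.
Check at n=2: 5·5 = 25. ✓

e(n) = 5 × e(n-1), e(0) = 1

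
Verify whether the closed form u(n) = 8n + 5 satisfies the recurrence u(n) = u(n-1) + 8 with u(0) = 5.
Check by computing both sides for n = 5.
From the recurrence with u(0) = 5:
  u(0) = 5, u(1) = 13, u(2) = 21, u(3) = 29, u(4) = 37, u(5) = 45
  so the recurrence gives u(5) = 45.
From the proposed closed form u(n) = 8n + 5:
  u(5) = 45.
Both sides give 45 at n = 5, and the initial condition(s) match, so the closed form is consistent.

Yes, the closed form is correct.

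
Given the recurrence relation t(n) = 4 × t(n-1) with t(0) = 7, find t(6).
Computing step by step:
t(0) = 7
t(1) = 4 × 7 = 28
t(2) = 4 × 28 = 112
t(3) = 4 × 112 = 448
t(4) = 4 × 448 = 1792
t(5) = 4 × 1792 = 7168
t(6) = 4 × 7168 = 28672

28672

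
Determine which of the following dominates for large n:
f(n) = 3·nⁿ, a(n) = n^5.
Comparing growth rates:
Growth-rate hierarchy: log n ≺ any polynomial ≺ any exponential cⁿ (c>1) ≺ n! ≺ nⁿ.
super-exponential nⁿ dominates polynomial degree 5 asymptotically.

f(n) grows faster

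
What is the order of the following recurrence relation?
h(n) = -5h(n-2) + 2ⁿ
The order is the largest lag k for which h(n-k) appears. Here the deepest term is h(n-2) (the 2ⁿ term is non-homogeneous and does not affect the order), so the order is 2.

Order 2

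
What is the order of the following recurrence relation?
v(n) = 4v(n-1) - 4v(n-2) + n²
The order is the largest lag k for which v(n-k) appears. Here the deepest term is v(n-2) (the n² term is non-homogeneous and does not affect the order), so the order is 2.

Order 2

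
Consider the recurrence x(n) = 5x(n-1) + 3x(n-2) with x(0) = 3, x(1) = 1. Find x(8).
Computing the sequence terms:
3, 1, 14, 73, 407, 2254, 12491, 69217, 383558

383558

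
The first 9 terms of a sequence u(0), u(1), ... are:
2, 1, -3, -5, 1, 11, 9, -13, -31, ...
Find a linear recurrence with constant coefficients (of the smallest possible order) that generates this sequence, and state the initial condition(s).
Look for the lowest-order linear relation among consecutive terms.
Observation: u(n) - 1·u(n-1) - (-2)·u(n-2) = 0 holds for the shown terms, and no order-1 relation u(n) = α·u(n-1) + β fits.
Check at n=3: 1·-3 + (-2)·1 = -5. ✓

u(n) = u(n-1) - 2u(n-2), u(0) = 2, u(1) = 1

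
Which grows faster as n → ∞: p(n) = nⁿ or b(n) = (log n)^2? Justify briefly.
Comparing growth rates:
Growth-rate hierarchy: log n ≺ any polynomial ≺ any exponential cⁿ (c>1) ≺ n! ≺ nⁿ.
super-exponential nⁿ dominates polylogarithmic (log n)^2 asymptotically.

p(n) grows faster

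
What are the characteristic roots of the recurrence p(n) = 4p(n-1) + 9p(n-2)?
Substitute p(n) = rⁿ and divide through by rⁿ⁻²: r² - 4r - 9 = 0
Discriminant: 4² + 4·9 = 52, not a perfect square, so by the quadratic formula r = (4 ± √52)/2.
General solution: p(n) = A·r₁ⁿ + B·r₂ⁿ where r₁,r₂ = (4 ± √52)/2

Characteristic: r² - 4r - 9 = 0, Roots: r = (4 ± √52)/2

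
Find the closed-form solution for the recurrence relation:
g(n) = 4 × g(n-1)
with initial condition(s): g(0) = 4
Recurrence: g(n) = 4 × g(n-1), initial: g(0) = 4.
Each term is 4 times the previous, so this is geometric with ratio 4. After n steps: g(n) = g(0)·4ⁿ = 4·4ⁿ.

g(n) = 4·4ⁿ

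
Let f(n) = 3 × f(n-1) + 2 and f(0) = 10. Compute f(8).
Computing step by step:
f(0) = 10
f(1) = 3 × 10 + 2 = 32
f(2) = 3 × 32 + 2 = 98
f(3) = 3 × 98 + 2 = 296
f(4) = 3 × 296 + 2 = 890
f(5) = 3 × 890 + 2 = 2672
f(6) = 3 × 2672 + 2 = 8018
f(7) = 3 × 8018 + 2 = 24056
f(8) = 3 × 24056 + 2 = 72170

72170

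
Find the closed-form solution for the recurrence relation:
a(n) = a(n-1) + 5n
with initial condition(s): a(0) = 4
Recurrence: a(n) = a(n-1) + 5n, initial: a(0) = 4.
Telescoping: a(n) = a(0) + 5·Σᵢ₌₁ⁿ i = 4 + 5·n(n+1)/2.

a(n) = 5·n(n+1)/2 + 4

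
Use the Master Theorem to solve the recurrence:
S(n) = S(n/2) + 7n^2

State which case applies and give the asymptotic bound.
Master Theorem template: S(n) = a·S(n/b) + f(n).
Here: a=1, b=2, f(n)=7n^2
Compute log_b(a) = log_2(1) = 0.
f(n) = 7n^2 = Ω(n^(0+ε)) with ε = 2, and the regularity condition holds (a·f(n/b) = (a/b^2)·f(n) with a/b^2 = 2^-2 < 1). Case 3: S(n) = Θ(f(n)) = Θ(n^2).

Case 3: S(n) = Θ(n^2)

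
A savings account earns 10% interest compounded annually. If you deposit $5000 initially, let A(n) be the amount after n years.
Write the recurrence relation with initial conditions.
Each year the balance grows by 10%, i.e. is multiplied by 1 + 10/100 = 1.1, so A(n) = 1.1 × A(n-1). The initial deposit gives A(0) = 5000.
Unrolling gives the closed form A(n) = 5000 × (1.1)ⁿ.

A(n) = 1.1 × A(n-1), A(0) = 5000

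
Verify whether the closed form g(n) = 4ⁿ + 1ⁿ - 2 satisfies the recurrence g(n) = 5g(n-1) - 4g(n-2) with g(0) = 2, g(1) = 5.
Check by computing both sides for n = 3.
From the recurrence with g(0) = 2, g(1) = 5:
  g(0) = 2, g(1) = 5, g(2) = 17, g(3) = 65
  so the recurrence gives g(3) = 65.
From the proposed closed form g(n) = 4ⁿ + 1ⁿ - 2:
  g(3) = 63.
The recurrence gives 65 but the closed form gives 63, so the closed form does not satisfy the recurrence.

No, the closed form is incorrect.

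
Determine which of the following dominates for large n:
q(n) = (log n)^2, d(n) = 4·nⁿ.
Comparing growth rates:
Growth-rate hierarchy: log n ≺ any polynomial ≺ any exponential cⁿ (c>1) ≺ n! ≺ nⁿ.
super-exponential nⁿ dominates polylogarithmic (log n)^2 asymptotically.

d(n) grows faster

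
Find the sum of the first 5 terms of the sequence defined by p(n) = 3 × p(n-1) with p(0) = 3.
Computing the sequence terms: 3, 9, 27, 81, 243
Adding these values together:

363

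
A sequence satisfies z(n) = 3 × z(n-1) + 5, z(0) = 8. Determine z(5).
Computing step by step:
z(0) = 8
z(1) = 3 × 8 + 5 = 29
z(2) = 3 × 29 + 5 = 92
z(3) = 3 × 92 + 5 = 281
z(4) = 3 × 281 + 5 = 848
z(5) = 3 × 848 + 5 = 2549

2549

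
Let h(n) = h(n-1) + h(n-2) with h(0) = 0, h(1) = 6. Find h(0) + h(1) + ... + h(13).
Computing the sequence terms: 0, 6, 6, 12, 18, 30, 48, 78, 126, 204, 330, 534, 864, 1398
Adding these values together:

3654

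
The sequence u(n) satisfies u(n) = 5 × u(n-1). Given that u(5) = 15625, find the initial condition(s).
In general u(n) = 5ⁿ · u(0). At n = 5: u(0) = u(5) / 5^5 = 15625 / 3125 = 5.

u(0) = 5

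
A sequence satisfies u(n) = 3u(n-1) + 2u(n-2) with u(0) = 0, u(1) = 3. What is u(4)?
Computing the sequence terms:
0, 3, 9, 33, 117

117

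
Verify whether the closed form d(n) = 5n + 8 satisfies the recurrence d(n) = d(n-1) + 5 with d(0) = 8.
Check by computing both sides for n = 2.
From the recurrence with d(0) = 8:
  d(0) = 8, d(1) = 13, d(2) = 18
  so the recurrence gives d(2) = 18.
From the proposed closed form d(n) = 5n + 8:
  d(2) = 18.
Both sides give 18 at n = 2, and the initial condition(s) match, so the closed form is consistent.

Yes, the closed form is correct.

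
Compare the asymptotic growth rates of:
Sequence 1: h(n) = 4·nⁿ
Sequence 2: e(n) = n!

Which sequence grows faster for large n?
Comparing growth rates:
Growth-rate hierarchy: log n ≺ any polynomial ≺ any exponential cⁿ (c>1) ≺ n! ≺ nⁿ.
super-exponential nⁿ dominates factorial asymptotically.

h(n) grows faster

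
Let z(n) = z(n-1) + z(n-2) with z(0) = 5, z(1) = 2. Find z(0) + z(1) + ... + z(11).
Computing the sequence terms: 5, 2, 7, 9, 16, 25, 41, 66, 107, 173, 280, 453
Adding these values together:

1184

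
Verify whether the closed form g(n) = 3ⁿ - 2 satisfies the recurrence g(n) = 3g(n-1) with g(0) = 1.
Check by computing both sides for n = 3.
From the recurrence with g(0) = 1:
  g(0) = 1, g(1) = 3, g(2) = 9, g(3) = 27
  so the recurrence gives g(3) = 27.
From the proposed closed form g(n) = 3ⁿ - 2:
  g(3) = 25.
The recurrence gives 27 but the closed form gives 25, so the closed form does not satisfy the recurrence.

No, the closed form is incorrect.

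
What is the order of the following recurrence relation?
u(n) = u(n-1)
The order is the largest lag k for which u(n-k) appears. Here the deepest term is u(n-1), so the order is 1.

Order 1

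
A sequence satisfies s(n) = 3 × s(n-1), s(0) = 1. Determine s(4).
Computing step by step:
s(0) = 1
s(1) = 3 × 1 = 3
s(2) = 3 × 3 = 9
s(3) = 3 × 9 = 27
s(4) = 3 × 27 = 81

81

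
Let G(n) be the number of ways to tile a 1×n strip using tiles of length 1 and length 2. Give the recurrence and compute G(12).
Condition on the last tile: it has length 1 (leaving a 1×(n-1) strip) or length 2 (leaving a 1×(n-2) strip), so G(n) = G(n-1) + G(n-2) (order-2 linear recurrence).
For 0 ≤ i < 2 only unit tiles fit, so G(i) = 1.
Iterating the recurrence: G(2) = 2, G(3) = 3, G(4) = 5, G(5) = 8, G(6) = 13, G(7) = 21, G(8) = 34, G(9) = 55, G(10) = 89, G(11) = 144, G(12) = 233.

G(n) = G(n-1) + G(n-2), with G(i) = 1 for 0 ≤ i < 2; G(12) = 233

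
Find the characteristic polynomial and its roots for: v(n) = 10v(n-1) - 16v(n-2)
Substitute v(n) = rⁿ and divide through by rⁿ⁻²: r² - 10r + 16 = 0
Factor: (r - 2)(r - 8) = 0, so r = 2, 8.
General solution: v(n) = A·2ⁿ + B·8ⁿ

Characteristic: r² - 10r + 16 = 0, Roots: r = 2, 8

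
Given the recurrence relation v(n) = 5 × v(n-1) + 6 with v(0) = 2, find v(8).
Computing step by step:
v(0) = 2
v(1) = 5 × 2 + 6 = 16
v(2) = 5 × 16 + 6 = 86
v(3) = 5 × 86 + 6 = 436
v(4) = 5 × 436 + 6 = 2186
v(5) = 5 × 2186 + 6 = 10936
v(6) = 5 × 10936 + 6 = 54686
v(7) = 5 × 54686 + 6 = 273436
v(8) = 5 × 273436 + 6 = 1367186

1367186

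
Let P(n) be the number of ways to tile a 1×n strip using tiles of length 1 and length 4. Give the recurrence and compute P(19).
Condition on the last tile: it has length 1 (leaving a 1×(n-1) strip) or length 4 (leaving a 1×(n-4) strip), so P(n) = P(n-1) + P(n-4) (order-4 linear recurrence).
For 0 ≤ i < 4 only unit tiles fit, so P(i) = 1.
Iterating the recurrence: P(4) = 2, P(5) = 3, P(6) = 4, P(7) = 5, P(8) = 7, P(9) = 10, P(10) = 14, P(11) = 19, P(12) = 26, P(13) = 36, P(14) = 50, P(15) = 69, P(16) = 95, P(17) = 131, P(18) = 181, P(19) = 250.

P(n) = P(n-1) + P(n-4), with P(i) = 1 for 0 ≤ i < 4; P(19) = 250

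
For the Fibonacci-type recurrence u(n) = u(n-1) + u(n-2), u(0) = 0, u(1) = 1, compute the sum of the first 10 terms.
Computing the sequence terms: 0, 1, 1, 2, 3, 5, 8, 13, 21, 34
Adding these values together:

88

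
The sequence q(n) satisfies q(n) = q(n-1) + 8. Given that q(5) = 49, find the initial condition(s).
q(5) = q(0) + 5·8, so q(0) = 49 - 40 = 9.

q(0) = 9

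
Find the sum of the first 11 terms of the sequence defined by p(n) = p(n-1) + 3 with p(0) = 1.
Computing the sequence terms: 1, 4, 7, 10, 13, 16, 19, 22, 25, 28, 31
Adding these values together:

176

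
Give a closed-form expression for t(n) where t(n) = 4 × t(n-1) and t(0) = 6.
Recurrence: t(n) = 4 × t(n-1), initial: t(0) = 6.
Each term is 4 times the previous, so this is geometric with ratio 4. After n steps: t(n) = t(0)·4ⁿ = 6·4ⁿ.

t(n) = 6·4ⁿ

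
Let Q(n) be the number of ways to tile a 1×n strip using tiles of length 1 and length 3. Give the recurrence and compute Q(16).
Condition on the last tile: it has length 1 (leaving a 1×(n-1) strip) or length 3 (leaving a 1×(n-3) strip), so Q(n) = Q(n-1) + Q(n-3) (order-3 linear recurrence).
For 0 ≤ i < 3 only unit tiles fit, so Q(i) = 1.
Iterating the recurrence: Q(3) = 2, Q(4) = 3, Q(5) = 4, Q(6) = 6, Q(7) = 9, Q(8) = 13, Q(9) = 19, Q(10) = 28, Q(11) = 41, Q(12) = 60, Q(13) = 88, Q(14) = 129, Q(15) = 189, Q(16) = 277.

Q(n) = Q(n-1) + Q(n-3), with Q(i) = 1 for 0 ≤ i < 3; Q(16) = 277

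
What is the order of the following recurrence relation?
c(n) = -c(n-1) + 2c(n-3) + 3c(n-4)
The order is the largest lag k for which c(n-k) appears. Here the deepest term is c(n-4), so the order is 4.

Order 4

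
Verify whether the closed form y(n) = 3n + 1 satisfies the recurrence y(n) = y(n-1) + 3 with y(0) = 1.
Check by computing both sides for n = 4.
From the recurrence with y(0) = 1:
  y(0) = 1, y(1) = 4, y(2) = 7, y(3) = 10, y(4) = 13
  so the recurrence gives y(4) = 13.
From the proposed closed form y(n) = 3n + 1:
  y(4) = 13.
Both sides give 13 at n = 4, and the initial condition(s) match, so the closed form is consistent.

Yes, the closed form is correct.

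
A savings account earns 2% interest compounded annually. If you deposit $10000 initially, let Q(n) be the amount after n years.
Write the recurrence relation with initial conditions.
Each year the balance grows by 2%, i.e. is multiplied by 1 + 2/100 = 1.02, so Q(n) = 1.02 × Q(n-1). The initial deposit gives Q(0) = 10000.
Unrolling gives the closed form Q(n) = 10000 × (1.02)ⁿ.

Q(n) = 1.02 × Q(n-1), Q(0) = 10000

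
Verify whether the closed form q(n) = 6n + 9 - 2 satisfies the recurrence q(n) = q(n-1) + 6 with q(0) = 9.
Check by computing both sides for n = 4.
From the recurrence with q(0) = 9:
  q(0) = 9, q(1) = 15, q(2) = 21, q(3) = 27, q(4) = 33
  so the recurrence gives q(4) = 33.
From the proposed closed form q(n) = 6n + 9 - 2:
  q(4) = 31.
The recurrence gives 33 but the closed form gives 31, so the closed form does not satisfy the recurrence.

No, the closed form is incorrect.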